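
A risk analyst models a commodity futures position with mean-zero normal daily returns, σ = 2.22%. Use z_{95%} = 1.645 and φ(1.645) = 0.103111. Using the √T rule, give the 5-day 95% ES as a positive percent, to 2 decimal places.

σ_{5d} = 2.22% × √5 = 4.964%.
ES multiplier = φ(z)/(1−α) = 0.103111/0.05 = 2.062.
ES = 4.964% × 2.062 = 10.236%.

10.24%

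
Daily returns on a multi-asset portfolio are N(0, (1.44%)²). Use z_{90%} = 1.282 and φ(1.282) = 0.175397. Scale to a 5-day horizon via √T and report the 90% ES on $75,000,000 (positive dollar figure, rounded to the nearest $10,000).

$4,240,000

σ_{5d} = 1.44% × √5 = 3.220%.
ES multiplier = φ(z)/(1−α) = 0.175397/0.1 = 1.754.
ES = 3.220% × 1.754 = 5.648%; on $75,000,000: $4,236,000.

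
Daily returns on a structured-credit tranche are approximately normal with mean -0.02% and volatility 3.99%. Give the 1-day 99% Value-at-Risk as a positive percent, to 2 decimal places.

At 99% one-sided, z = 2.326.
VaR = −μ + z·σ = −(-0.02%) + 2.326 × 3.99% = 9.301%.

9.30%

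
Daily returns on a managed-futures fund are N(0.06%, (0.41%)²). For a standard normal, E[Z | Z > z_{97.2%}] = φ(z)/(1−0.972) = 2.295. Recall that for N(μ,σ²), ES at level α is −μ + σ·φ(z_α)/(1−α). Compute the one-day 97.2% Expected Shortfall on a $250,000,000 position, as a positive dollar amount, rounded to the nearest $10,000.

$2,200,000

ES = −(0.06%) + 0.41% × 2.295 = 0.881%.
On $250,000,000: 0.00881 × $250,000,000 = $2,202,500.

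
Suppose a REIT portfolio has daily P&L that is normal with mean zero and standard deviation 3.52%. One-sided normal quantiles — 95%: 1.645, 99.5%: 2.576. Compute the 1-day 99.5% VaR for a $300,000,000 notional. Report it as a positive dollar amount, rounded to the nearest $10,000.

$27,200,000

VaR = z·σ = 2.576 × 3.52% = 9.068%.
On $300,000,000: 0.09068 × $300,000,000 = $27,204,000.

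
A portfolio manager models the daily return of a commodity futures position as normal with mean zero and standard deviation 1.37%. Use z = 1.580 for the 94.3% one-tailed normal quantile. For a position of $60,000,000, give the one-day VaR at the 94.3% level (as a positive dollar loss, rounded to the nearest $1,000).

VaR = z·σ = 1.580 × 1.37% = 2.165%.
On $60,000,000: 0.02165 × $60,000,000 = $1,299,000.

$1,299,000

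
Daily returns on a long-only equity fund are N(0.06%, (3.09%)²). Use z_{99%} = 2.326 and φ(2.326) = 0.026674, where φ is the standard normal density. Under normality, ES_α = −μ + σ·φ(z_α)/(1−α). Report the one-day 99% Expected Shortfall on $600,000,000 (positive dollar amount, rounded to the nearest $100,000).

Tail multiplier: φ(z)/(1−α) = 0.026674 / 0.01 = 2.667.
ES = −(0.06%) + 3.09% × 2.667 = 8.181%.
On $600,000,000: 0.08181 × $600,000,000 = $49,086,000.

$49,100,000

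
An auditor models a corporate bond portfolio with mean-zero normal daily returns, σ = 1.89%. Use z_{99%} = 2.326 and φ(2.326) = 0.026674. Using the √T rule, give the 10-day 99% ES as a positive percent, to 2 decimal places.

σ_{10d} = 1.89% × √10 = 5.977%.
ES multiplier = φ(z)/(1−α) = 0.026674/0.01 = 2.667.
ES = 5.977% × 2.667 = 15.941%.

15.94%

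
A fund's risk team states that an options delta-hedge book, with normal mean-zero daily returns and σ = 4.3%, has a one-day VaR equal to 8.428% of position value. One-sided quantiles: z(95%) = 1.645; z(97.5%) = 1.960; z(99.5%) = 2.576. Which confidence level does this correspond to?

97.5%

Implied z = VaR/σ = 8.428 / 4.3 = 1.960.
This matches z(97.5%) = 1.960.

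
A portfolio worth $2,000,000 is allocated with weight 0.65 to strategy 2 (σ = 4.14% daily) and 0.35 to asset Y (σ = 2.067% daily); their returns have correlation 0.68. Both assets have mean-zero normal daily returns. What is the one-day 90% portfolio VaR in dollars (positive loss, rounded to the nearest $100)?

σ_p² = 0.65²·4.14² + 0.35²·2.067² + 2·0.68·0.65·0.35·4.14·2.067 = 10.4125 (%²).
σ_p = √10.4125 = 3.227%.
At 90%, z = 1.282.
VaR = 1.282 × 3.227% = 4.137%; on $2,000,000 that is $82,740.

$82,700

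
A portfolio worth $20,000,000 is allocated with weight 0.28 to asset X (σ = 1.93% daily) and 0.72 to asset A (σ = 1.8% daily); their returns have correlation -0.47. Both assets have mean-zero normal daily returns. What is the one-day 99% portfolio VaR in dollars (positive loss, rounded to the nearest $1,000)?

σ_p² = 0.28²·1.93² + 0.72²·1.8² + 2·-0.47·0.28·0.72·1.93·1.8 = 1.3133 (%²).
σ_p = √1.3133 = 1.146%.
At 99%, z = 2.326.
VaR = 2.326 × 1.146% = 2.666%; on $20,000,000 that is $533,200.

$533,000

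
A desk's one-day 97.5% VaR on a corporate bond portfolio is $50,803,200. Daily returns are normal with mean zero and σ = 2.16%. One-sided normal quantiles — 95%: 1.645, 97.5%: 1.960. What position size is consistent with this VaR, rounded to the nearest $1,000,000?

$1,200,000,000

VaR as a fraction of value: z·σ = 1.960 × 2.16% = 4.2336%.
Position = $50,803,200 / 0.042336 = $1,200,000,000.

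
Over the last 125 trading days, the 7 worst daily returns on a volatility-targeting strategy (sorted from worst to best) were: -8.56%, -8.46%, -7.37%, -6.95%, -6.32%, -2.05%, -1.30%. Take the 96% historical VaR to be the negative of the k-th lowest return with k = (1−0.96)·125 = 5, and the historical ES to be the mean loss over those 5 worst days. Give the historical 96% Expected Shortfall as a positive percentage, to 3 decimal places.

The 5 worst returns sum to -37.66%.
ES = −(-37.66%) / 5 = 7.532%.

7.532%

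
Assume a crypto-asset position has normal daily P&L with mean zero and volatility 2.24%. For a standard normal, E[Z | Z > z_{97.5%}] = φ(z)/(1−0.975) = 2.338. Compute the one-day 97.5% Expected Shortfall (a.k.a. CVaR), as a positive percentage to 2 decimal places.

5.24%

ES = 2.24% × 2.338 = 5.237%.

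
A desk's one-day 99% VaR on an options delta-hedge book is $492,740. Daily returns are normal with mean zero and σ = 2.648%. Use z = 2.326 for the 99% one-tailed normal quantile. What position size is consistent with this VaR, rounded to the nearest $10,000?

$8,000,000

VaR as a fraction of value: z·σ = 2.326 × 2.648% = 6.15925%.
Position = $492,740 / 0.0615925 = $8,000,003.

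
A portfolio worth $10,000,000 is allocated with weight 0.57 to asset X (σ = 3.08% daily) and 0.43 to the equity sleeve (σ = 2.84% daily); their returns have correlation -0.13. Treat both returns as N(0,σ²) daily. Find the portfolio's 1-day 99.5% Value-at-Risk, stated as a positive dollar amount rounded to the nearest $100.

$516,200

σ_p² = 0.57²·3.08² + 0.43²·2.84² + 2·-0.13·0.57·0.43·3.08·2.84 = 4.0160 (%²).
σ_p = √4.0160 = 2.004%.
At 99.5%, z = 2.576.
VaR = 2.576 × 2.004% = 5.162%; on $10,000,000 that is $516,200.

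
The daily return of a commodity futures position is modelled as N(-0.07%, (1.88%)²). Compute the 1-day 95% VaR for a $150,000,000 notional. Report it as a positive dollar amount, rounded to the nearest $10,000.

$4,740,000

At 95% one-sided, z = 1.645.
VaR = −μ + z·σ = −(-0.07%) + 1.645 × 1.88% = 3.163%.
On $150,000,000: 0.03163 × $150,000,000 = $4,744,500.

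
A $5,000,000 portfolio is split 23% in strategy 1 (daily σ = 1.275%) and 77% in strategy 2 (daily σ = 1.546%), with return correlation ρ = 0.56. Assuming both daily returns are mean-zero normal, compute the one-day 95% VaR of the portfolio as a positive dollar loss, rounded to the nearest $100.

σ_p² = 0.23²·1.275² + 0.77²·1.546² + 2·0.56·0.23·0.77·1.275·1.546 = 1.8941 (%²).
σ_p = √1.8941 = 1.376%.
At 95%, z = 1.645.
VaR = 1.645 × 1.376% = 2.264%; on $5,000,000 that is $113,200.

$113,200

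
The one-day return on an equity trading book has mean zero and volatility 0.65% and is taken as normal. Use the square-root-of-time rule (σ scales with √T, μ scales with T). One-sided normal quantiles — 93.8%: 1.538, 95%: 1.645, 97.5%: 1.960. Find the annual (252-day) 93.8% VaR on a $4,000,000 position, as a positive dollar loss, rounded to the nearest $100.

σ_{252d} = 0.65% × √252 = 10.318%.
VaR = 1.538 × 10.318% = 15.869%.
On $4,000,000: 0.15869 × $4,000,000 = $634,760.

$634,800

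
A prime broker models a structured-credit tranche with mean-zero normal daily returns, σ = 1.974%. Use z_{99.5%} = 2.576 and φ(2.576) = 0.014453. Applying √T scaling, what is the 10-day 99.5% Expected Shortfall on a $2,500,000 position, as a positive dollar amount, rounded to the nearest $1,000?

$451,000

σ_{10d} = 1.974% × √10 = 6.242%.
ES multiplier = φ(z)/(1−α) = 0.014453/0.005 = 2.891.
ES = 6.242% × 2.891 = 18.046%; on $2,500,000: $451,150.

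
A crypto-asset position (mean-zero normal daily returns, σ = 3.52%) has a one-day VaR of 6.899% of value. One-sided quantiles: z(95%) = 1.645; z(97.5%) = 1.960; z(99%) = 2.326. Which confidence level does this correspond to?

Implied z = VaR/σ = 6.899 / 3.52 = 1.960.
This matches z(97.5%) = 1.960.

97.5%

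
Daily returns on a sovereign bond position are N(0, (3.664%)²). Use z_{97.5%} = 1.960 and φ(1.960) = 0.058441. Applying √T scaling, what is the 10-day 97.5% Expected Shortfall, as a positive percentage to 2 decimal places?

27.09%

σ_{10d} = 3.664% × √10 = 11.587%.
ES multiplier = φ(z)/(1−α) = 0.058441/0.025 = 2.338.
ES = 11.587% × 2.338 = 27.090%.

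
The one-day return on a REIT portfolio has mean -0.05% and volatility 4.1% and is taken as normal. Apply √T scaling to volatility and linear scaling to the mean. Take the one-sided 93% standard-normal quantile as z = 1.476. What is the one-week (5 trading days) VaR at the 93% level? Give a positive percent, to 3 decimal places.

13.782%

σ_{5d} = 4.1% × √5 = 9.168%; μ_{5d} = 5 × -0.05% = -0.250%.
VaR = −(-0.250%) + 1.476 × 9.168% = 13.782%.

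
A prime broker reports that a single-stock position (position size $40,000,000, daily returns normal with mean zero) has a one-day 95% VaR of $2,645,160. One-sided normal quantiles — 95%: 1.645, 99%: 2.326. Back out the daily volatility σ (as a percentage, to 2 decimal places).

VaR as a fraction: $2,645,160 / $40,000,000 = 6.613%.
σ = VaR / z = 6.613% / 1.645 = 4.020%.

4.02%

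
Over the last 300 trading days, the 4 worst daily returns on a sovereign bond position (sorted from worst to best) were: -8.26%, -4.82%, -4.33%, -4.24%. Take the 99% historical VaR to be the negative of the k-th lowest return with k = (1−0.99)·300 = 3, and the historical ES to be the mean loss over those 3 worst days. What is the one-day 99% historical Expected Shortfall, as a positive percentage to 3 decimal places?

The 3 worst returns sum to -17.41%.
ES = −(-17.41%) / 3 = 5.8033…% ≈ 5.803%.

5.803%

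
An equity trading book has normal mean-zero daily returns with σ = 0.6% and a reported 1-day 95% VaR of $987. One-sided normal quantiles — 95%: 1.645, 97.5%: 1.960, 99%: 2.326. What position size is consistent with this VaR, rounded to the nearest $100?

$100,000

VaR as a fraction of value: z·σ = 1.645 × 0.6% = 0.987%.
Position = $987 / 0.00987 = $100,000.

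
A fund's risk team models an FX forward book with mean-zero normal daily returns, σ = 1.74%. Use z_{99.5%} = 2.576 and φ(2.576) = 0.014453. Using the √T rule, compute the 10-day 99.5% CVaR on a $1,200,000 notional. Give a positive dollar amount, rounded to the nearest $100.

σ_{10d} = 1.74% × √10 = 5.502%.
ES multiplier = φ(z)/(1−α) = 0.014453/0.005 = 2.891.
ES = 5.502% × 2.891 = 15.906%; on $1,200,000: $190,872.

$190,900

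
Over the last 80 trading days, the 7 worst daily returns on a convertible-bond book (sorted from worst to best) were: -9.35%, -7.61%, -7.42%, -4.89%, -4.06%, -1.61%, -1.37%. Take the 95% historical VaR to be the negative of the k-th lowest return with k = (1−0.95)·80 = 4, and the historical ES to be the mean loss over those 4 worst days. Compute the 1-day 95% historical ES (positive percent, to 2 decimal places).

The 4 worst returns sum to -29.27%.
ES = −(-29.27%) / 4 = 7.3175% ≈ 7.32%.

7.32%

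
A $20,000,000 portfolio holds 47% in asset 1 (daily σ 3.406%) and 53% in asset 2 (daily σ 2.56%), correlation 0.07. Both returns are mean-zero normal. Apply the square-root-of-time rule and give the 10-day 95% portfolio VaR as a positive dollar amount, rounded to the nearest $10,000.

$2,260,000

σ_p = √(0.47²·3.406² + 0.53²·2.56² + 2·0.07·0.47·0.53·3.406·2.56) = 2.170%.
σ_{10d} = 2.170% × √10 = 6.862%.
z(95%) = 1.645.
VaR = 1.645 × 6.862% = 11.288%; on $20,000,000 that is $2,257,600.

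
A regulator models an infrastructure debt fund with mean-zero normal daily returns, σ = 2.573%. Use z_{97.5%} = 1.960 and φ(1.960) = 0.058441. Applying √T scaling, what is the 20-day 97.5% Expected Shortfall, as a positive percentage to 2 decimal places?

26.90%

σ_{20d} = 2.573% × √20 = 11.507%.
ES multiplier = φ(z)/(1−α) = 0.058441/0.025 = 2.338.
ES = 11.507% × 2.338 = 26.903%.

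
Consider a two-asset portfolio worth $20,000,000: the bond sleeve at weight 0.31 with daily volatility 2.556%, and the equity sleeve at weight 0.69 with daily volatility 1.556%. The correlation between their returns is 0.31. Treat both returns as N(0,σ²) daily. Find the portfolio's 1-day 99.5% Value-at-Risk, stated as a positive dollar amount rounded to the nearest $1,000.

$783,000

σ_p² = 0.31²·2.556² + 0.69²·1.556² + 2·0.31·0.31·0.69·2.556·1.556 = 2.3080 (%²).
σ_p = √2.3080 = 1.519%.
At 99.5%, z = 2.576.
VaR = 2.576 × 1.519% = 3.913%; on $20,000,000 that is $782,600.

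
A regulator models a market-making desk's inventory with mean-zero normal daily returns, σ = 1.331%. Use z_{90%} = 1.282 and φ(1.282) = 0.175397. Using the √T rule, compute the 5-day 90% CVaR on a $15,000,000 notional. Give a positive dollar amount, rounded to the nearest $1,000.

$783,000

σ_{5d} = 1.331% × √5 = 2.976%.
ES multiplier = φ(z)/(1−α) = 0.175397/0.1 = 1.754.
ES = 2.976% × 1.754 = 5.220%; on $15,000,000: $783,000.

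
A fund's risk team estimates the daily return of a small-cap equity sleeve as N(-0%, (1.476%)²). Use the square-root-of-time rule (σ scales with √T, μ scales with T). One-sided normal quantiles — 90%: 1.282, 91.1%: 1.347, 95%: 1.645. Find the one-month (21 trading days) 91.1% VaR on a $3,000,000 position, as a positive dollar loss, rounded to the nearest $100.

$273,300

σ_{21d} = 1.476% × √21 = 6.764%.
VaR = 1.347 × 6.764% = 9.111%.
On $3,000,000: 0.09111 × $3,000,000 = $273,330.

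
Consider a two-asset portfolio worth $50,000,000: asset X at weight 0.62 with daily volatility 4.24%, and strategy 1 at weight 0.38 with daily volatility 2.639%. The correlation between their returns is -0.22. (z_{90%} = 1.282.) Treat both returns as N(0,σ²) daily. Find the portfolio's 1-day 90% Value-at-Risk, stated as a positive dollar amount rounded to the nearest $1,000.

σ_p² = 0.62²·4.24² + 0.38²·2.639² + 2·-0.22·0.62·0.38·4.24·2.639 = 6.7563 (%²).
σ_p = √6.7563 = 2.599%.
VaR = 1.282 × 2.599% = 3.332%; on $50,000,000 that is $1,666,000.

$1,666,000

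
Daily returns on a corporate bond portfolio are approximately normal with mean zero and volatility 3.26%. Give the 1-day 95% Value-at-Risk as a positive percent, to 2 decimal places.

5.36%

At 95% one-sided, z = 1.645.
VaR = z·σ = 1.645 × 3.26% = 5.363%.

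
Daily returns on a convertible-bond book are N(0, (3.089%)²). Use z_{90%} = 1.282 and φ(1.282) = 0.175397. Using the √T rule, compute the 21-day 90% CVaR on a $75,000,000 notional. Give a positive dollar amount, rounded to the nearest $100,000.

$18,600,000

σ_{21d} = 3.089% × √21 = 14.156%.
ES multiplier = φ(z)/(1−α) = 0.175397/0.1 = 1.754.
ES = 14.156% × 1.754 = 24.830%; on $75,000,000: $18,622,500.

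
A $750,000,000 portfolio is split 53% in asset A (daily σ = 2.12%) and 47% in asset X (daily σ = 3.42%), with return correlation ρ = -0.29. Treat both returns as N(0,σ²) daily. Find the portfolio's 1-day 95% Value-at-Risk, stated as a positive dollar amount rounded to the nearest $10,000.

σ_p² = 0.53²·2.12² + 0.47²·3.42² + 2·-0.29·0.53·0.47·2.12·3.42 = 2.7987 (%²).
σ_p = √2.7987 = 1.673%.
At 95%, z = 1.645.
VaR = 1.645 × 1.673% = 2.752%; on $750,000,000 that is $20,640,000.

$20,640,000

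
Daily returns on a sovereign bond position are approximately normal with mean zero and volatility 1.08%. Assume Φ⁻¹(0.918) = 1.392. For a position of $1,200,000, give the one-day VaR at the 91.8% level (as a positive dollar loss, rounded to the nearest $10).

$18,040

VaR = z·σ = 1.392 × 1.08% = 1.503%.
On $1,200,000: 0.01503 × $1,200,000 = $18,036.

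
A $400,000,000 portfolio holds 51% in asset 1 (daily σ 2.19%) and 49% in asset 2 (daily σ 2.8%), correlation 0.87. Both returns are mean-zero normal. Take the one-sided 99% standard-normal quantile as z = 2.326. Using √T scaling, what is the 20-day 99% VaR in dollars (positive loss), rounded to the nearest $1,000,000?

σ_p = √(0.51²·2.19² + 0.49²·2.8² + 2·0.87·0.51·0.49·2.19·2.8) = 2.408%.
σ_{20d} = 2.408% × √20 = 10.769%.
VaR = 2.326 × 10.769% = 25.049%; on $400,000,000 that is $100,196,000.

$100,000,000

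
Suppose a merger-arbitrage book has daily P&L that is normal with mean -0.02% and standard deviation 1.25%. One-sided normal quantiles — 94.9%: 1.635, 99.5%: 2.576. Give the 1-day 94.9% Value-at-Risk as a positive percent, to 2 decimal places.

VaR = −μ + z·σ = −(-0.02%) + 1.635 × 1.25% = 2.064%.

2.06%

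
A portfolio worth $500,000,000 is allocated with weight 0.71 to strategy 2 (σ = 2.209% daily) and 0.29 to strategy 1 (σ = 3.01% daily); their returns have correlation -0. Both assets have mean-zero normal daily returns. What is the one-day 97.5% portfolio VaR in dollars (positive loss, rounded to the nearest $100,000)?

$17,600,000

σ_p² = 0.71²·2.209² + 0.29²·3.01² + 2·-0·0.71·0.29·2.209·3.01 = 3.2218 (%²).
σ_p = √3.2218 = 1.795%.
At 97.5%, z = 1.960.
VaR = 1.960 × 1.795% = 3.518%; on $500,000,000 that is $17,590,000.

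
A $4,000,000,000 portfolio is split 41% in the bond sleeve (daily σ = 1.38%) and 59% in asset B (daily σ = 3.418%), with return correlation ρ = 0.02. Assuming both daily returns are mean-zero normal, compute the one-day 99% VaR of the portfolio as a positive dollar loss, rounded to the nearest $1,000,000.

σ_p² = 0.41²·1.38² + 0.59²·3.418² + 2·0.02·0.41·0.59·1.38·3.418 = 4.4325 (%²).
σ_p = √4.4325 = 2.105%.
At 99%, z = 2.326.
VaR = 2.326 × 2.105% = 4.896%; on $4,000,000,000 that is $195,840,000.

$196,000,000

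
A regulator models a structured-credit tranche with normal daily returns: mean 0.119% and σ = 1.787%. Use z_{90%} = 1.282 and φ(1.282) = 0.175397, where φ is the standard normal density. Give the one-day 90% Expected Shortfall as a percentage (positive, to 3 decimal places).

3.015%

Tail multiplier: φ(z)/(1−α) = 0.175397 / 0.1 = 1.754.
ES = −(0.119%) + 1.787% × 1.754 = 3.015%.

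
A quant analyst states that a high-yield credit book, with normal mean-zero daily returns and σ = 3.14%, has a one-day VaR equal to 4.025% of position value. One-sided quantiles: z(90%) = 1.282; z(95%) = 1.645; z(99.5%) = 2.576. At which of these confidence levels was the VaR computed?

90%

Implied z = VaR/σ = 4.025 / 3.14 = 1.282.
This matches z(90%) = 1.282.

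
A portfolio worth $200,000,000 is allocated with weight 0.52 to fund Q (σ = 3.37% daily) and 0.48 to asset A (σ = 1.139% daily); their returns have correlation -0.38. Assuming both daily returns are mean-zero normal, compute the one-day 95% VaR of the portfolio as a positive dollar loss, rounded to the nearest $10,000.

$5,350,000

σ_p² = 0.52²·3.37² + 0.48²·1.139² + 2·-0.38·0.52·0.48·3.37·1.139 = 2.6417 (%²).
σ_p = √2.6417 = 1.625%.
At 95%, z = 1.645.
VaR = 1.645 × 1.625% = 2.673%; on $200,000,000 that is $5,346,000.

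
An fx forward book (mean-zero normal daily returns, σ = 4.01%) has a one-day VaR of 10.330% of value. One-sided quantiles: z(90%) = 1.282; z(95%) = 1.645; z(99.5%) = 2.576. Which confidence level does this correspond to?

Implied z = VaR/σ = 10.330 / 4.01 = 2.576.
This matches z(99.5%) = 2.576.

99.5%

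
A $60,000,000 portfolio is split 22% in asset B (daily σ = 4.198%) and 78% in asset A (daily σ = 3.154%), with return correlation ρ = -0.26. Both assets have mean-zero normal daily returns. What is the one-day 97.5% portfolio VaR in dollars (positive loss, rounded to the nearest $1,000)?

σ_p² = 0.22²·4.198² + 0.78²·3.154² + 2·-0.26·0.22·0.78·4.198·3.154 = 5.7237 (%²).
σ_p = √5.7237 = 2.392%.
At 97.5%, z = 1.960.
VaR = 1.960 × 2.392% = 4.688%; on $60,000,000 that is $2,812,800.

$2,813,000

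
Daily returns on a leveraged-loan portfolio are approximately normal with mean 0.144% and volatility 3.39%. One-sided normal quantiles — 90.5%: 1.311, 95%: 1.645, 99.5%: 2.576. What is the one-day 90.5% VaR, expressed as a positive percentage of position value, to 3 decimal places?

4.300%

VaR = −μ + z·σ = −(0.144%) + 1.311 × 3.39% = 4.300%.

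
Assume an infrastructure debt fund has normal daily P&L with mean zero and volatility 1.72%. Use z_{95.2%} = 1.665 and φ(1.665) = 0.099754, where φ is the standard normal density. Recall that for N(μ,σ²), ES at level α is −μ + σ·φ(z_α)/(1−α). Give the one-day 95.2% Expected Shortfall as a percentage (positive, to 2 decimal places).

Tail multiplier: φ(z)/(1−α) = 0.099754 / 0.048 = 2.078.
ES = 1.72% × 2.078 = 3.574%.

3.57%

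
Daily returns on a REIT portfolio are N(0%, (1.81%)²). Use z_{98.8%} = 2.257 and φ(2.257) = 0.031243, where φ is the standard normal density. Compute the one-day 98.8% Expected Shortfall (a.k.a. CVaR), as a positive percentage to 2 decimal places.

Tail multiplier: φ(z)/(1−α) = 0.031243 / 0.012 = 2.604.
ES = 1.81% × 2.604 = 4.713%.

4.71%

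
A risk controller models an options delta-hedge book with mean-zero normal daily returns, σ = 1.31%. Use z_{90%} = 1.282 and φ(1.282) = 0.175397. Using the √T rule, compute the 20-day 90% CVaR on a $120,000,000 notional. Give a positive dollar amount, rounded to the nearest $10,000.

$12,330,000

σ_{20d} = 1.31% × √20 = 5.858%.
ES multiplier = φ(z)/(1−α) = 0.175397/0.1 = 1.754.
ES = 5.858% × 1.754 = 10.275%; on $120,000,000: $12,330,000.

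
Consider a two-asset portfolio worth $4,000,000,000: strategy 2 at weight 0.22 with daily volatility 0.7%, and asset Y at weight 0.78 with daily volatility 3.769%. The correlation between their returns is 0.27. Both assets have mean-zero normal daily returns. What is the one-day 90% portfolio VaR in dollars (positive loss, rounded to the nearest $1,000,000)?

$153,000,000

σ_p² = 0.22²·0.7² + 0.78²·3.769² + 2·0.27·0.22·0.78·0.7·3.769 = 8.9107 (%²).
σ_p = √8.9107 = 2.985%.
At 90%, z = 1.282.
VaR = 1.282 × 2.985% = 3.827%; on $4,000,000,000 that is $153,080,000.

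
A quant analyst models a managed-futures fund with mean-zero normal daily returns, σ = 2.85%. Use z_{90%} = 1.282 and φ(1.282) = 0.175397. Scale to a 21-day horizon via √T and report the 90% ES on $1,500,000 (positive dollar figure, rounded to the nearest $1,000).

σ_{21d} = 2.85% × √21 = 13.060%.
ES multiplier = φ(z)/(1−α) = 0.175397/0.1 = 1.754.
ES = 13.060% × 1.754 = 22.907%; on $1,500,000: $343,605.

$344,000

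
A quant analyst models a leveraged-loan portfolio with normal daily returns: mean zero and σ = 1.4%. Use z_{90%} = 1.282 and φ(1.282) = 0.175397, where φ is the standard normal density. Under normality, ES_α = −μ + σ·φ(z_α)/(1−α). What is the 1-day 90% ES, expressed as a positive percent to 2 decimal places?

2.46%

Tail multiplier: φ(z)/(1−α) = 0.175397 / 0.1 = 1.754.
ES = 1.4% × 1.754 = 2.456%.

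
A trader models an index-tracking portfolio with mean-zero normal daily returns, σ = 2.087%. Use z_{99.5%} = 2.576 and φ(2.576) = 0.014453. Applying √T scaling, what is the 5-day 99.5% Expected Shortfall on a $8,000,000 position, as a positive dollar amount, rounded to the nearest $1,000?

σ_{5d} = 2.087% × √5 = 4.667%.
ES multiplier = φ(z)/(1−α) = 0.014453/0.005 = 2.891.
ES = 4.667% × 2.891 = 13.492%; on $8,000,000: $1,079,360.

$1,079,000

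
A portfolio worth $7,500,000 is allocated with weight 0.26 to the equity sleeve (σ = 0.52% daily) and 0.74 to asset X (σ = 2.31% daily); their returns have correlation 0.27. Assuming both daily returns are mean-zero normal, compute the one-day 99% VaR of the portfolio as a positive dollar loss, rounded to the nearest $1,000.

$305,000

σ_p² = 0.26²·0.52² + 0.74²·2.31² + 2·0.27·0.26·0.74·0.52·2.31 = 3.0651 (%²).
σ_p = √3.0651 = 1.751%.
At 99%, z = 2.326.
VaR = 2.326 × 1.751% = 4.073%; on $7,500,000 that is $305,475.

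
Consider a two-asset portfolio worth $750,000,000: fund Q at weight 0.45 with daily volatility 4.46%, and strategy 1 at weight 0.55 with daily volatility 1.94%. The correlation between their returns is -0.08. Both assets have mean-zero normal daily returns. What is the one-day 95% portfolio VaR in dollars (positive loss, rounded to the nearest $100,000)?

σ_p² = 0.45²·4.46² + 0.55²·1.94² + 2·-0.08·0.45·0.55·4.46·1.94 = 4.8239 (%²).
σ_p = √4.8239 = 2.196%.
At 95%, z = 1.645.
VaR = 1.645 × 2.196% = 3.612%; on $750,000,000 that is $27,090,000.

$27,100,000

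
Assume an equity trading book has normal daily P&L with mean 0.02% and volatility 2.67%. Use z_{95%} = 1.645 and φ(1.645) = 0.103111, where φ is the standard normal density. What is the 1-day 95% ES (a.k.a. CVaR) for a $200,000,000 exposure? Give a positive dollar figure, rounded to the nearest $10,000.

Tail multiplier: φ(z)/(1−α) = 0.103111 / 0.05 = 2.062.
ES = −(0.02%) + 2.67% × 2.062 = 5.486%.
On $200,000,000: 0.05486 × $200,000,000 = $10,972,000.

$10,970,000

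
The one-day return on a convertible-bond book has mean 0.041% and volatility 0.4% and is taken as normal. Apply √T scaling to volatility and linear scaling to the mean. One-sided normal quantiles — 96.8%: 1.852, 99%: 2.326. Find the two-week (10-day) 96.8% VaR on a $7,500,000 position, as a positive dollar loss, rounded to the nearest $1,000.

$145,000

σ_{10d} = 0.4% × √10 = 1.265%; μ_{10d} = 10 × 0.041% = 0.410%.
VaR = −(0.410%) + 1.852 × 1.265% = 1.933%.
On $7,500,000: 0.01933 × $7,500,000 = $144,975.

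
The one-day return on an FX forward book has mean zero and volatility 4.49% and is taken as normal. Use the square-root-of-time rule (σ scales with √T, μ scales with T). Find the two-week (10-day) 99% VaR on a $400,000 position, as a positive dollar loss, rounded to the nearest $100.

$132,100

At 99%, z = 2.326.
σ_{10d} = 4.49% × √10 = 14.199%.
VaR = 2.326 × 14.199% = 33.027%.
On $400,000: 0.33027 × $400,000 = $132,108.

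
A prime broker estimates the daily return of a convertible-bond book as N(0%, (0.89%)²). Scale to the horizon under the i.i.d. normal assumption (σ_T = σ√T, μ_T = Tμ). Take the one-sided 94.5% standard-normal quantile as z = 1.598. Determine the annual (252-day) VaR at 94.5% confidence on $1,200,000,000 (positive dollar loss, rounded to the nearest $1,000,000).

σ_{252d} = 0.89% × √252 = 14.128%.
VaR = 1.598 × 14.128% = 22.577%.
On $1,200,000,000: 0.22577 × $1,200,000,000 = $270,924,000.

$271,000,000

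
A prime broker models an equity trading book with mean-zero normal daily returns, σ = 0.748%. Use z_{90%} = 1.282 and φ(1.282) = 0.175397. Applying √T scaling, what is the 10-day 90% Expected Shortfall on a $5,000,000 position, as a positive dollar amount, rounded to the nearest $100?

σ_{10d} = 0.748% × √10 = 2.365%.
ES multiplier = φ(z)/(1−α) = 0.175397/0.1 = 1.754.
ES = 2.365% × 1.754 = 4.148%; on $5,000,000: $207,400.

$207,400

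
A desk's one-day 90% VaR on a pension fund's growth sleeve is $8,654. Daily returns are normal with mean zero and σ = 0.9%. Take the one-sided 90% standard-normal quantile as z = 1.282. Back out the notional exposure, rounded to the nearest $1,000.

VaR as a fraction of value: z·σ = 1.282 × 0.9% = 1.1538%.
Position = $8,654 / 0.011538 = $750,043.

$750,000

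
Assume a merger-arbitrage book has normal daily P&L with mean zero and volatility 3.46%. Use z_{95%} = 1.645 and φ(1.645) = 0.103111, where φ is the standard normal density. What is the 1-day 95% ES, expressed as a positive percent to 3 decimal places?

7.135%

Tail multiplier: φ(z)/(1−α) = 0.103111 / 0.05 = 2.062.
ES = 3.46% × 2.062 = 7.135%.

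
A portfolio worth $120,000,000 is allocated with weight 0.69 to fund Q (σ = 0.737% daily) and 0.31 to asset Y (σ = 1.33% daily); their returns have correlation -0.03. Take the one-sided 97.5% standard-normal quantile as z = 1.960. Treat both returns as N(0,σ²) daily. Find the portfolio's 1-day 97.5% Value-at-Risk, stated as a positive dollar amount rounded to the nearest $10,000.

$1,520,000

σ_p² = 0.69²·0.737² + 0.31²·1.33² + 2·-0.03·0.69·0.31·0.737·1.33 = 0.4160 (%²).
σ_p = √0.4160 = 0.645%.
VaR = 1.960 × 0.645% = 1.264%; on $120,000,000 that is $1,516,800.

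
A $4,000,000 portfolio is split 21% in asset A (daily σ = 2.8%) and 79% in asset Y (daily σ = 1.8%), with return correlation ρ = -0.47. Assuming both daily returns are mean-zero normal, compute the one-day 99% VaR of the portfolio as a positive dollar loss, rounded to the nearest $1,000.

σ_p² = 0.21²·2.8² + 0.79²·1.8² + 2·-0.47·0.21·0.79·2.8·1.8 = 1.5819 (%²).
σ_p = √1.5819 = 1.258%.
At 99%, z = 2.326.
VaR = 2.326 × 1.258% = 2.926%; on $4,000,000 that is $117,040.

$117,000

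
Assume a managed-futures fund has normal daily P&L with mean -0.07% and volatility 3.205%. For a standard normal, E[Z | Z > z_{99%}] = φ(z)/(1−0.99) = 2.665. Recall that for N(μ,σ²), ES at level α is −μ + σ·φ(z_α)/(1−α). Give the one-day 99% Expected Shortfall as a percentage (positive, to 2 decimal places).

ES = −(-0.07%) + 3.205% × 2.665 = 8.611%.

8.61%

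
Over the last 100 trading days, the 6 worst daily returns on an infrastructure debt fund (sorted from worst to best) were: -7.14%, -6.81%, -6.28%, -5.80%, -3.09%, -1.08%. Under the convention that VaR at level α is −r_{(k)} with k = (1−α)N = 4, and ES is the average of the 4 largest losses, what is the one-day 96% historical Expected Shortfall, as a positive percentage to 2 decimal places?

6.51%

The 4 worst returns sum to -26.03%.
ES = −(-26.03%) / 4 = 6.5075% ≈ 6.51%.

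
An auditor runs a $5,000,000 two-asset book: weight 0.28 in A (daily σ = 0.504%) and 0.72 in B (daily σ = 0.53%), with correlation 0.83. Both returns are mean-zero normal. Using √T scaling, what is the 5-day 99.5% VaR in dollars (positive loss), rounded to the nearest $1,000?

σ_p = √(0.28²·0.504² + 0.72²·0.53² + 2·0.83·0.28·0.72·0.504·0.53) = 0.505%.
σ_{5d} = 0.505% × √5 = 1.129%.
z(99.5%) = 2.576.
VaR = 2.576 × 1.129% = 2.908%; on $5,000,000 that is $145,400.

$145,000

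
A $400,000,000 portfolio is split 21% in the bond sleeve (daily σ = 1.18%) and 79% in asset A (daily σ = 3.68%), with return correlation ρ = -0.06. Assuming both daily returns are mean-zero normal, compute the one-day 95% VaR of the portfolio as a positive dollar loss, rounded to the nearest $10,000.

σ_p² = 0.21²·1.18² + 0.79²·3.68² + 2·-0.06·0.21·0.79·1.18·3.68 = 8.4268 (%²).
σ_p = √8.4268 = 2.903%.
At 95%, z = 1.645.
VaR = 1.645 × 2.903% = 4.775%; on $400,000,000 that is $19,100,000.

$19,100,000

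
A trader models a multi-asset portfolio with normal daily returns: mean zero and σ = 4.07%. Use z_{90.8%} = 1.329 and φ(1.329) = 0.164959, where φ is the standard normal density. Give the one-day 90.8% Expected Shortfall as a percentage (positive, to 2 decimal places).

7.30%

Tail multiplier: φ(z)/(1−α) = 0.164959 / 0.092 = 1.793.
ES = 4.07% × 1.793 = 7.298%.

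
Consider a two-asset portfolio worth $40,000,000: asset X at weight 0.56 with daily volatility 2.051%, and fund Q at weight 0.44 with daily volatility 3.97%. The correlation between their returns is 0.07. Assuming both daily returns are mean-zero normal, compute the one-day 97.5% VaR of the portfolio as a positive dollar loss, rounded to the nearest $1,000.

$1,691,000

σ_p² = 0.56²·2.051² + 0.44²·3.97² + 2·0.07·0.56·0.44·2.051·3.97 = 4.6514 (%²).
σ_p = √4.6514 = 2.157%.
At 97.5%, z = 1.960.
VaR = 1.960 × 2.157% = 4.228%; on $40,000,000 that is $1,691,200.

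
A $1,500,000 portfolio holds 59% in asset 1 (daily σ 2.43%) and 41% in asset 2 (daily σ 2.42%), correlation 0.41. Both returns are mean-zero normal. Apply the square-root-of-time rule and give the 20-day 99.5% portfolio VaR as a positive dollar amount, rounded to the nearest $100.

σ_p = √(0.59²·2.43² + 0.41²·2.42² + 2·0.41·0.59·0.41·2.43·2.42) = 2.051%.
σ_{20d} = 2.051% × √20 = 9.172%.
z(99.5%) = 2.576.
VaR = 2.576 × 9.172% = 23.627%; on $1,500,000 that is $354,405.

$354,400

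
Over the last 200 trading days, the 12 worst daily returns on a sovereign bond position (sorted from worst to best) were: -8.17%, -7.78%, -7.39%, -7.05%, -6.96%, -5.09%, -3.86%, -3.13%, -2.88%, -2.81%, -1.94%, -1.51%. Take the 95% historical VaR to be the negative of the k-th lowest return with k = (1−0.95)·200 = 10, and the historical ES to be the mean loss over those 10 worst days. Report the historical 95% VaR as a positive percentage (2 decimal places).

k = 10; the 10th lowest return is -2.81%, so VaR = 2.81%.

2.81%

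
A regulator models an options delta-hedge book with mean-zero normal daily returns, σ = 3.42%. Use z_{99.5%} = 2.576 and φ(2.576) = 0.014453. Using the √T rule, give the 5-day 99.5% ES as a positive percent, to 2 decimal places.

σ_{5d} = 3.42% × √5 = 7.647%.
ES multiplier = φ(z)/(1−α) = 0.014453/0.005 = 2.891.
ES = 7.647% × 2.891 = 22.107%.

22.11%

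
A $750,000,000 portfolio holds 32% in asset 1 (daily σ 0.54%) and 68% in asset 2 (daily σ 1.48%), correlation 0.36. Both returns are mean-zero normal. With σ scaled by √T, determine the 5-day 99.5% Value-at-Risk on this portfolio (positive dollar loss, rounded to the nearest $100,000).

σ_p = √(0.32²·0.54² + 0.68²·1.48² + 2·0.36·0.32·0.68·0.54·1.48) = 1.081%.
σ_{5d} = 1.081% × √5 = 2.417%.
z(99.5%) = 2.576.
VaR = 2.576 × 2.417% = 6.226%; on $750,000,000 that is $46,695,000.

$46,700,000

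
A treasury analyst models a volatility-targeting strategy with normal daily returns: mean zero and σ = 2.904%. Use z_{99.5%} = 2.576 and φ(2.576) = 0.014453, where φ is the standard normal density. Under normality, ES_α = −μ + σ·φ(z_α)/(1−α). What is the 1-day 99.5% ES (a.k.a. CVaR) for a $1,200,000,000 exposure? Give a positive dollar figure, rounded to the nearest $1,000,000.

Tail multiplier: φ(z)/(1−α) = 0.014453 / 0.005 = 2.891.
ES = 2.904% × 2.891 = 8.395%.
On $1,200,000,000: 0.08395 × $1,200,000,000 = $100,740,000.

$101,000,000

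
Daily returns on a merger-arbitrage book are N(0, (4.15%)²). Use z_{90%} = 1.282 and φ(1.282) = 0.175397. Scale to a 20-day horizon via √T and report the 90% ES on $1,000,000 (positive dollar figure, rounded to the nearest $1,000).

$326,000

σ_{20d} = 4.15% × √20 = 18.559%.
ES multiplier = φ(z)/(1−α) = 0.175397/0.1 = 1.754.
ES = 18.559% × 1.754 = 32.552%; on $1,000,000: $325,520.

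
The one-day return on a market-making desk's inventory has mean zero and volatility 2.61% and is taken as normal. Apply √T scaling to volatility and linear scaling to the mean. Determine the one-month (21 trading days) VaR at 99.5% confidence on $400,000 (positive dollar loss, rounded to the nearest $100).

At 99.5%, z = 2.576.
σ_{21d} = 2.61% × √21 = 11.961%.
VaR = 2.576 × 11.961% = 30.812%.
On $400,000: 0.30812 × $400,000 = $123,248.

$123,200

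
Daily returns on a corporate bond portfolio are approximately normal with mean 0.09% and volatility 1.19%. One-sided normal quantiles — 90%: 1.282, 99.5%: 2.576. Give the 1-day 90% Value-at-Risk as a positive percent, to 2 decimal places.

1.44%

VaR = −μ + z·σ = −(0.09%) + 1.282 × 1.19% = 1.436%.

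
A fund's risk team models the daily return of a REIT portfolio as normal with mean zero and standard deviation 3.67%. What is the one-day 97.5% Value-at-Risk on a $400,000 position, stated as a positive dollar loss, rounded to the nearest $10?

$28,770

At 97.5% one-sided, z = 1.960.
VaR = z·σ = 1.960 × 3.67% = 7.193%.
On $400,000: 0.07193 × $400,000 = $28,772.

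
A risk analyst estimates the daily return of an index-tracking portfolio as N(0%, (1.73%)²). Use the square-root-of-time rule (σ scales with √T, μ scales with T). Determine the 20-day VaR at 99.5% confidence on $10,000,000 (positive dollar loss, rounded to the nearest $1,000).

$1,993,000

At 99.5%, z = 2.576.
σ_{20d} = 1.73% × √20 = 7.737%.
VaR = 2.576 × 7.737% = 19.931%.
On $10,000,000: 0.19931 × $10,000,000 = $1,993,100.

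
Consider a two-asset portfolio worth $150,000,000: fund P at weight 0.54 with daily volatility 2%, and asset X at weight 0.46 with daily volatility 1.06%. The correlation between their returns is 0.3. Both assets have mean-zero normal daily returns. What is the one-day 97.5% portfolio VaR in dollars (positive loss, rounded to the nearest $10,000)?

$3,860,000

σ_p² = 0.54²·2² + 0.46²·1.06² + 2·0.3·0.54·0.46·2·1.06 = 1.7201 (%²).
σ_p = √1.7201 = 1.312%.
At 97.5%, z = 1.960.
VaR = 1.960 × 1.312% = 2.572%; on $150,000,000 that is $3,858,000.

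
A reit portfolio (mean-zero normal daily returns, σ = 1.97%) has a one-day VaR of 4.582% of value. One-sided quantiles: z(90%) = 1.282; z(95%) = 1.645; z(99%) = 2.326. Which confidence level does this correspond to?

99%

Implied z = VaR/σ = 4.582 / 1.97 = 2.326.
This matches z(99%) = 2.326.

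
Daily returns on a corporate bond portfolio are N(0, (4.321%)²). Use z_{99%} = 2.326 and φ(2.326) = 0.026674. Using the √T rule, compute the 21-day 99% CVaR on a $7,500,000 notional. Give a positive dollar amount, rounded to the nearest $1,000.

σ_{21d} = 4.321% × √21 = 19.801%.
ES multiplier = φ(z)/(1−α) = 0.026674/0.01 = 2.667.
ES = 19.801% × 2.667 = 52.809%; on $7,500,000: $3,960,675.

$3,961,000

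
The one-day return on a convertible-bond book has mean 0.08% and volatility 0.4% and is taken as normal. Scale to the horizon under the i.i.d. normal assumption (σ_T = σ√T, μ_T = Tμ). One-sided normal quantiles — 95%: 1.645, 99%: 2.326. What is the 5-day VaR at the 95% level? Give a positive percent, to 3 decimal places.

1.071%

σ_{5d} = 0.4% × √5 = 0.894%; μ_{5d} = 5 × 0.08% = 0.400%.
VaR = −(0.400%) + 1.645 × 0.894% = 1.071%.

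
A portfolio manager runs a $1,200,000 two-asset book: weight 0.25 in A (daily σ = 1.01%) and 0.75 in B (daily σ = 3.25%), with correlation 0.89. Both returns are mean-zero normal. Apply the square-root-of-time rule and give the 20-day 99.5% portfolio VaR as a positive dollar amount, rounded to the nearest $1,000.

$368,000

σ_p = √(0.25²·1.01² + 0.75²·3.25² + 2·0.89·0.25·0.75·1.01·3.25) = 2.665%.
σ_{20d} = 2.665% × √20 = 11.918%.
z(99.5%) = 2.576.
VaR = 2.576 × 11.918% = 30.701%; on $1,200,000 that is $368,412.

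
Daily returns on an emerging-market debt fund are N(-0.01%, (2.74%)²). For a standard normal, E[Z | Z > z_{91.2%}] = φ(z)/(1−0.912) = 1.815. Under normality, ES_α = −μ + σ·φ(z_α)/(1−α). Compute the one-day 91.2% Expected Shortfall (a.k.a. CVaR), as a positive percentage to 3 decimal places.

ES = −(-0.01%) + 2.74% × 1.815 = 4.983%.

4.983%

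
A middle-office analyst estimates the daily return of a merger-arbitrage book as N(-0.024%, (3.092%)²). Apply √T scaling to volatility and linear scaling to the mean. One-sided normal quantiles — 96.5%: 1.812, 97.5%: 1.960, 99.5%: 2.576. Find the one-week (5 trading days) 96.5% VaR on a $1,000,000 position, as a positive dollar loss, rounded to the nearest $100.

$126,500

σ_{5d} = 3.092% × √5 = 6.914%; μ_{5d} = 5 × -0.024% = -0.120%.
VaR = −(-0.120%) + 1.812 × 6.914% = 12.648%.
On $1,000,000: 0.12648 × $1,000,000 = $126,480.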